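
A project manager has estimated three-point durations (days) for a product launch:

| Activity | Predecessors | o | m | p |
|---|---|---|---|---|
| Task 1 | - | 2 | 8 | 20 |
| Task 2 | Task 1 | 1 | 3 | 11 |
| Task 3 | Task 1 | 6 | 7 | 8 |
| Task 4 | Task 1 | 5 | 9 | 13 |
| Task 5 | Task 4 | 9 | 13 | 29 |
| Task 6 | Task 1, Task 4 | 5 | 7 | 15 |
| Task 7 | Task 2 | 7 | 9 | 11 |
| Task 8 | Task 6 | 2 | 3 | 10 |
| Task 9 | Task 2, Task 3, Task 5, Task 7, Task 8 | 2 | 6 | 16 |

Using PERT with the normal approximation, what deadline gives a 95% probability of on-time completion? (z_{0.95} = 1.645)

te_Task 1 = (2 + 4·8 + 20)/6 = 54/6 = 9; σ²_Task 1 = ((20−2)/6)² = 9.000
te_Task 2 = (1 + 4·3 + 11)/6 = 24/6 = 4; σ²_Task 2 = ((11−1)/6)² = 2.778
te_Task 3 = (6 + 4·7 + 8)/6 = 42/6 = 7; σ²_Task 3 = ((8−6)/6)² = 0.111
te_Task 4 = (5 + 4·9 + 13)/6 = 54/6 = 9; σ²_Task 4 = ((13−5)/6)² = 1.778
te_Task 5 = (9 + 4·13 + 29)/6 = 90/6 = 15; σ²_Task 5 = ((29−9)/6)² = 11.111
te_Task 6 = (5 + 4·7 + 15)/6 = 48/6 = 8; σ²_Task 6 = ((15−5)/6)² = 2.778
te_Task 7 = (7 + 4·9 + 11)/6 = 54/6 = 9; σ²_Task 7 = ((11−7)/6)² = 0.444
te_Task 8 = (2 + 4·3 + 10)/6 = 24/6 = 4; σ²_Task 8 = ((10−2)/6)² = 1.778
te_Task 9 = (2 + 4·6 + 16)/6 = 42/6 = 7; σ²_Task 9 = ((16−2)/6)² = 5.444

Forward pass:
ES_Task 1 = 0; EF_Task 1 = 9
ES_Task 2 = 9; EF_Task 2 = 9+4 = 13
ES_Task 3 = 9; EF_Task 3 = 9+7 = 16
ES_Task 4 = 9; EF_Task 4 = 9+9 = 18
ES_Task 5 = 18; EF_Task 5 = 18+15 = 33
ES_Task 6 = max(EF_Task 1=9, EF_Task 4=18) = 18; EF_Task 6 = 18+8 = 26
ES_Task 7 = 13; EF_Task 7 = 13+9 = 22
ES_Task 8 = 26; EF_Task 8 = 26+4 = 30
ES_Task 9 = max(EF_Task 2=13, EF_Task 3=16, EF_Task 5=33, EF_Task 7=22, EF_Task 8=30) = 33; EF_Task 9 = 33+7 = 40
Expected project duration μ = 40 days. Critical path: Task 1 → Task 4 → Task 5 → Task 9.

Variance along critical path = 9.000 + 1.778 + 11.111 + 5.444 = 27.333; σ = 5.228 days.
D = μ + z·σ = 40 + 1.645·5.228 = 48.6 days

48.6 days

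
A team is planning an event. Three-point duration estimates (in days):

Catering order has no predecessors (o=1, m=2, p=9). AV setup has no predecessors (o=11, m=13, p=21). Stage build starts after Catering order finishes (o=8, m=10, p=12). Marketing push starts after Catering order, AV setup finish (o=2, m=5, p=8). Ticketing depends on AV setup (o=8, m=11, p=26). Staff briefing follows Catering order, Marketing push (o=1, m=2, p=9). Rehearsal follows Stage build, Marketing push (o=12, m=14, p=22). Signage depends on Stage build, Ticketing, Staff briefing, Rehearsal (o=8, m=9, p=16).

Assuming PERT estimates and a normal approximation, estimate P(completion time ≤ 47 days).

te_Catering order = (1 + 4·2 + 9)/6 = 18/6 = 3; σ²_Catering order = ((9−1)/6)² = 1.778
te_AV setup = (11 + 4·13 + 21)/6 = 84/6 = 14; σ²_AV setup = ((21−11)/6)² = 2.778
te_Stage build = (8 + 4·10 + 12)/6 = 60/6 = 10; σ²_Stage build = ((12−8)/6)² = 0.444
te_Marketing push = (2 + 4·5 + 8)/6 = 30/6 = 5; σ²_Marketing push = ((8−2)/6)² = 1.000
te_Ticketing = (8 + 4·11 + 26)/6 = 78/6 = 13; σ²_Ticketing = ((26−8)/6)² = 9.000
te_Staff briefing = (1 + 4·2 + 9)/6 = 18/6 = 3; σ²_Staff briefing = ((9−1)/6)² = 1.778
te_Rehearsal = (12 + 4·14 + 22)/6 = 90/6 = 15; σ²_Rehearsal = ((22−12)/6)² = 2.778
te_Signage = (8 + 4·9 + 16)/6 = 60/6 = 10; σ²_Signage = ((16−8)/6)² = 1.778

Forward pass:
ES_Catering order = 0; EF_Catering order = 3
ES_AV setup = 0; EF_AV setup = 14
ES_Stage build = 3; EF_Stage build = 3+10 = 13
ES_Marketing push = max(EF_Catering order=3, EF_AV setup=14) = 14; EF_Marketing push = 14+5 = 19
ES_Ticketing = 14; EF_Ticketing = 14+13 = 27
ES_Staff briefing = max(EF_Catering order=3, EF_Marketing push=19) = 19; EF_Staff briefing = 19+3 = 22
ES_Rehearsal = max(EF_Stage build=13, EF_Marketing push=19) = 19; EF_Rehearsal = 19+15 = 34
ES_Signage = max(EF_Stage build=13, EF_Ticketing=27, EF_Staff briefing=22, EF_Rehearsal=34) = 34; EF_Signage = 34+10 = 44
Expected project duration μ = 44 days. Critical path: AV setup → Marketing push → Rehearsal → Signage.

Variance along critical path = 2.778 + 1.000 + 2.778 + 1.778 = 8.333; σ = √8.333 = 2.887 days.
Z = (47 − 44) / 2.887 = 1.039
P(T ≤ 47) = Φ(1.039) ≈ 0.851

0.851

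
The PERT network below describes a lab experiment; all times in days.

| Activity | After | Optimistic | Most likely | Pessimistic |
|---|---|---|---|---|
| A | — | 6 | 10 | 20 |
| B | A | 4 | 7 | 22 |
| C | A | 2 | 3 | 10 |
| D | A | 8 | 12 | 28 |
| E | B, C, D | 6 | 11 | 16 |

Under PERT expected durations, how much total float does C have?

10 days

te_A = (6 + 4·10 + 20)/6 = 66/6 = 11
te_B = (4 + 4·7 + 22)/6 = 54/6 = 9
te_C = (2 + 4·3 + 10)/6 = 24/6 = 4
te_D = (8 + 4·12 + 28)/6 = 84/6 = 14
te_E = (6 + 4·11 + 16)/6 = 66/6 = 11

Forward pass:
ES_A = 0; EF_A = 11
ES_B = 11; EF_B = 11+9 = 20
ES_C = 11; EF_C = 11+4 = 15
ES_D = 11; EF_D = 11+14 = 25
ES_E = max(EF_B=20, EF_C=15, EF_D=25) = 25; EF_E = 25+11 = 36
Expected project duration μ = 36 days. Critical path: A → D → E.

Backward pass:
LF_E = 36; LS_E = 36−11 = 25
LF_D = LS_E = 25; LS_D = 25−14 = 11
LF_C = LS_E = 25; LS_C = 25−4 = 21
LF_B = LS_E = 25; LS_B = 25−9 = 16
LF_A = min(LS_B=16, LS_C=21, LS_D=11) = 11; LS_A = 11−11 = 0
Slack_C = LS_C − ES_C = 21 − 11 = 10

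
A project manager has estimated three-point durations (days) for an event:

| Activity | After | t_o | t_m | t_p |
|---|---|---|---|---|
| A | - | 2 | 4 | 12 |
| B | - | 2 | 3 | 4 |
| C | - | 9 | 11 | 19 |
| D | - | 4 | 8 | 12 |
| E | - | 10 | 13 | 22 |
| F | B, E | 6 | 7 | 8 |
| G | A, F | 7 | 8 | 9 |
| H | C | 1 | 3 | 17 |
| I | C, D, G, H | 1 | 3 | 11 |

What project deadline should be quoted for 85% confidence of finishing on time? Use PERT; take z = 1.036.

te_A = (2 + 4·4 + 12)/6 = 30/6 = 5; σ²_A = ((12−2)/6)² = 2.778
te_B = (2 + 4·3 + 4)/6 = 18/6 = 3; σ²_B = ((4−2)/6)² = 0.111
te_C = (9 + 4·11 + 19)/6 = 72/6 = 12; σ²_C = ((19−9)/6)² = 2.778
te_D = (4 + 4·8 + 12)/6 = 48/6 = 8; σ²_D = ((12−4)/6)² = 1.778
te_E = (10 + 4·13 + 22)/6 = 84/6 = 14; σ²_E = ((22−10)/6)² = 4.000
te_F = (6 + 4·7 + 8)/6 = 42/6 = 7; σ²_F = ((8−6)/6)² = 0.111
te_G = (7 + 4·8 + 9)/6 = 48/6 = 8; σ²_G = ((9−7)/6)² = 0.111
te_H = (1 + 4·3 + 17)/6 = 30/6 = 5; σ²_H = ((17−1)/6)² = 7.111
te_I = (1 + 4·3 + 11)/6 = 24/6 = 4; σ²_I = ((11−1)/6)² = 2.778

Forward pass:
ES_A = 0; EF_A = 5
ES_B = 0; EF_B = 3
ES_C = 0; EF_C = 12
ES_D = 0; EF_D = 8
ES_E = 0; EF_E = 14
ES_F = max(EF_B=3, EF_E=14) = 14; EF_F = 14+7 = 21
ES_G = max(EF_A=5, EF_F=21) = 21; EF_G = 21+8 = 29
ES_H = 12; EF_H = 12+5 = 17
ES_I = max(EF_C=12, EF_D=8, EF_G=29, EF_H=17) = 29; EF_I = 29+4 = 33
Expected project duration μ = 33 days. Critical path: E → F → G → I.

Variance along critical path = 4.000 + 0.111 + 0.111 + 2.778 = 7.000; σ = 2.646 days.
D = μ + z·σ = 33 + 1.036·2.646 = 35.7 days

35.7 days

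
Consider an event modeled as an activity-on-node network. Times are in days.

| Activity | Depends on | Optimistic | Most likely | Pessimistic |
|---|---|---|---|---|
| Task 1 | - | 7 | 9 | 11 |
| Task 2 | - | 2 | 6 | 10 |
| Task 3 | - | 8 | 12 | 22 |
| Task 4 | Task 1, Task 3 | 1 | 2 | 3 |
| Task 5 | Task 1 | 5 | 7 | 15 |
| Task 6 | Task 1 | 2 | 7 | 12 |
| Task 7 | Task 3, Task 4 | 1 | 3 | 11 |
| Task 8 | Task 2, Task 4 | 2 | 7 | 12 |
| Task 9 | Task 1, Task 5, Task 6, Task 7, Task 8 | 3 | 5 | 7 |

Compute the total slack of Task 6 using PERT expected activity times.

6 days

te_Task 1 = (7 + 4·9 + 11)/6 = 54/6 = 9
te_Task 2 = (2 + 4·6 + 10)/6 = 36/6 = 6
te_Task 3 = (8 + 4·12 + 22)/6 = 78/6 = 13
te_Task 4 = (1 + 4·2 + 3)/6 = 12/6 = 2
te_Task 5 = (5 + 4·7 + 15)/6 = 48/6 = 8
te_Task 6 = (2 + 4·7 + 12)/6 = 42/6 = 7
te_Task 7 = (1 + 4·3 + 11)/6 = 24/6 = 4
te_Task 8 = (2 + 4·7 + 12)/6 = 42/6 = 7
te_Task 9 = (3 + 4·5 + 7)/6 = 30/6 = 5

Forward pass:
ES_Task 1 = 0; EF_Task 1 = 9
ES_Task 2 = 0; EF_Task 2 = 6
ES_Task 3 = 0; EF_Task 3 = 13
ES_Task 4 = max(EF_Task 1=9, EF_Task 3=13) = 13; EF_Task 4 = 13+2 = 15
ES_Task 5 = 9; EF_Task 5 = 9+8 = 17
ES_Task 6 = 9; EF_Task 6 = 9+7 = 16
ES_Task 7 = max(EF_Task 3=13, EF_Task 4=15) = 15; EF_Task 7 = 15+4 = 19
ES_Task 8 = max(EF_Task 2=6, EF_Task 4=15) = 15; EF_Task 8 = 15+7 = 22
ES_Task 9 = max(EF_Task 1=9, EF_Task 5=17, EF_Task 6=16, EF_Task 7=19, EF_Task 8=22) = 22; EF_Task 9 = 22+5 = 27
Expected project duration μ = 27 days. Critical path: Task 3 → Task 4 → Task 8 → Task 9.

Backward pass:
LF_Task 9 = 27; LS_Task 9 = 27−5 = 22
LF_Task 8 = LS_Task 9 = 22; LS_Task 8 = 22−7 = 15
LF_Task 7 = LS_Task 9 = 22; LS_Task 7 = 22−4 = 18
LF_Task 6 = LS_Task 9 = 22; LS_Task 6 = 22−7 = 15
LF_Task 5 = LS_Task 9 = 22; LS_Task 5 = 22−8 = 14
LF_Task 4 = min(LS_Task 7=18, LS_Task 8=15) = 15; LS_Task 4 = 15−2 = 13
LF_Task 3 = min(LS_Task 4=13, LS_Task 7=18) = 13; LS_Task 3 = 13−13 = 0
LF_Task 2 = LS_Task 8 = 15; LS_Task 2 = 15−6 = 9
LF_Task 1 = min(LS_Task 4=13, LS_Task 5=14, LS_Task 6=15, LS_Task 9=22) = 13; LS_Task 1 = 13−9 = 4
Slack_Task 6 = LS_Task 6 − ES_Task 6 = 15 − 9 = 6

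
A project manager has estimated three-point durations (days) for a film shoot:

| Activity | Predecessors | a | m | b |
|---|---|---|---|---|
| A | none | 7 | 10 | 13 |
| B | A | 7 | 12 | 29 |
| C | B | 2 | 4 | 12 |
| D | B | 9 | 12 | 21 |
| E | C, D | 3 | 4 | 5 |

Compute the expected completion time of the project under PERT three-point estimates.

41 days

te_A = (7 + 4·10 + 13)/6 = 60/6 = 10
te_B = (7 + 4·12 + 29)/6 = 84/6 = 14
te_C = (2 + 4·4 + 12)/6 = 30/6 = 5
te_D = (9 + 4·12 + 21)/6 = 78/6 = 13
te_E = (3 + 4·4 + 5)/6 = 24/6 = 4

Forward pass:
ES_A = 0; EF_A = 10
ES_B = 10; EF_B = 10+14 = 24
ES_C = 24; EF_C = 24+5 = 29
ES_D = 24; EF_D = 24+13 = 37
ES_E = max(EF_C=29, EF_D=37) = 37; EF_E = 37+4 = 41
Expected project duration μ = 41 days. Critical path: A → B → D → E.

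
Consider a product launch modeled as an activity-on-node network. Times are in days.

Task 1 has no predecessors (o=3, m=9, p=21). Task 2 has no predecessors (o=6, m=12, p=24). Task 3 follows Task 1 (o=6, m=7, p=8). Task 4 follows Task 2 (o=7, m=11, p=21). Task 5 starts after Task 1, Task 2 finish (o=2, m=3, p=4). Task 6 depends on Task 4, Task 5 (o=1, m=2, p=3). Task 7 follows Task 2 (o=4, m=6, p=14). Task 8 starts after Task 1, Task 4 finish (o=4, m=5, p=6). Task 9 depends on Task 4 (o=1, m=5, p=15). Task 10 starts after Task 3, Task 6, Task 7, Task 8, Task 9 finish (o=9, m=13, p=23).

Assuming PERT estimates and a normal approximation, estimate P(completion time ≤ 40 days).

te_Task 1 = (3 + 4·9 + 21)/6 = 60/6 = 10; σ²_Task 1 = ((21−3)/6)² = 9.000
te_Task 2 = (6 + 4·12 + 24)/6 = 78/6 = 13; σ²_Task 2 = ((24−6)/6)² = 9.000
te_Task 3 = (6 + 4·7 + 8)/6 = 42/6 = 7; σ²_Task 3 = ((8−6)/6)² = 0.111
te_Task 4 = (7 + 4·11 + 21)/6 = 72/6 = 12; σ²_Task 4 = ((21−7)/6)² = 5.444
te_Task 5 = (2 + 4·3 + 4)/6 = 18/6 = 3; σ²_Task 5 = ((4−2)/6)² = 0.111
te_Task 6 = (1 + 4·2 + 3)/6 = 12/6 = 2; σ²_Task 6 = ((3−1)/6)² = 0.111
te_Task 7 = (4 + 4·6 + 14)/6 = 42/6 = 7; σ²_Task 7 = ((14−4)/6)² = 2.778
te_Task 8 = (4 + 4·5 + 6)/6 = 30/6 = 5; σ²_Task 8 = ((6−4)/6)² = 0.111
te_Task 9 = (1 + 4·5 + 15)/6 = 36/6 = 6; σ²_Task 9 = ((15−1)/6)² = 5.444
te_Task 10 = (9 + 4·13 + 23)/6 = 84/6 = 14; σ²_Task 10 = ((23−9)/6)² = 5.444

Forward pass:
ES_Task 1 = 0; EF_Task 1 = 10
ES_Task 2 = 0; EF_Task 2 = 13
ES_Task 3 = 10; EF_Task 3 = 10+7 = 17
ES_Task 4 = 13; EF_Task 4 = 13+12 = 25
ES_Task 5 = max(EF_Task 1=10, EF_Task 2=13) = 13; EF_Task 5 = 13+3 = 16
ES_Task 6 = max(EF_Task 4=25, EF_Task 5=16) = 25; EF_Task 6 = 25+2 = 27
ES_Task 7 = 13; EF_Task 7 = 13+7 = 20
ES_Task 8 = max(EF_Task 1=10, EF_Task 4=25) = 25; EF_Task 8 = 25+5 = 30
ES_Task 9 = 25; EF_Task 9 = 25+6 = 31
ES_Task 10 = max(EF_Task 3=17, EF_Task 6=27, EF_Task 7=20, EF_Task 8=30, EF_Task 9=31) = 31; EF_Task 10 = 31+14 = 45
Expected project duration μ = 45 days. Critical path: Task 2 → Task 4 → Task 9 → Task 10.

Variance along critical path = 9.000 + 5.444 + 5.444 + 5.444 = 25.333; σ = √25.333 = 5.033 days.
Z = (40 − 45) / 5.033 = -0.993
P(T ≤ 40) = Φ(-0.993) ≈ 0.160

0.160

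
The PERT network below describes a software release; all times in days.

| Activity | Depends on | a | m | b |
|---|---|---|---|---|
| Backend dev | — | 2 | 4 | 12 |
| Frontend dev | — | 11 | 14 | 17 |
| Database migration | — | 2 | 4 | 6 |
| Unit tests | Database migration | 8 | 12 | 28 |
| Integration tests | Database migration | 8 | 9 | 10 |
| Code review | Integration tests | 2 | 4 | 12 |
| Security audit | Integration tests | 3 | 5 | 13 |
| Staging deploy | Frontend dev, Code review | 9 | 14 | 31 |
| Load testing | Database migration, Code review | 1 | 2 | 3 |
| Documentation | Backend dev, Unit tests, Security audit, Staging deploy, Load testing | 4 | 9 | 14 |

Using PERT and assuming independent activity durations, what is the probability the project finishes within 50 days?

te_Backend dev = (2 + 4·4 + 12)/6 = 30/6 = 5; σ²_Backend dev = ((12−2)/6)² = 2.778
te_Frontend dev = (11 + 4·14 + 17)/6 = 84/6 = 14; σ²_Frontend dev = ((17−11)/6)² = 1.000
te_Database migration = (2 + 4·4 + 6)/6 = 24/6 = 4; σ²_Database migration = ((6−2)/6)² = 0.444
te_Unit tests = (8 + 4·12 + 28)/6 = 84/6 = 14; σ²_Unit tests = ((28−8)/6)² = 11.111
te_Integration tests = (8 + 4·9 + 10)/6 = 54/6 = 9; σ²_Integration tests = ((10−8)/6)² = 0.111
te_Code review = (2 + 4·4 + 12)/6 = 30/6 = 5; σ²_Code review = ((12−2)/6)² = 2.778
te_Security audit = (3 + 4·5 + 13)/6 = 36/6 = 6; σ²_Security audit = ((13−3)/6)² = 2.778
te_Staging deploy = (9 + 4·14 + 31)/6 = 96/6 = 16; σ²_Staging deploy = ((31−9)/6)² = 13.444
te_Load testing = (1 + 4·2 + 3)/6 = 12/6 = 2; σ²_Load testing = ((3−1)/6)² = 0.111
te_Documentation = (4 + 4·9 + 14)/6 = 54/6 = 9; σ²_Documentation = ((14−4)/6)² = 2.778

Forward pass:
ES_Backend dev = 0; EF_Backend dev = 5
ES_Frontend dev = 0; EF_Frontend dev = 14
ES_Database migration = 0; EF_Database migration = 4
ES_Unit tests = 4; EF_Unit tests = 4+14 = 18
ES_Integration tests = 4; EF_Integration tests = 4+9 = 13
ES_Code review = 13; EF_Code review = 13+5 = 18
ES_Security audit = 13; EF_Security audit = 13+6 = 19
ES_Staging deploy = max(EF_Frontend dev=14, EF_Code review=18) = 18; EF_Staging deploy = 18+16 = 34
ES_Load testing = max(EF_Database migration=4, EF_Code review=18) = 18; EF_Load testing = 18+2 = 20
ES_Documentation = max(EF_Backend dev=5, EF_Unit tests=18, EF_Security audit=19, EF_Staging deploy=34, EF_Load testing=20) = 34; EF_Documentation = 34+9 = 43
Expected project duration μ = 43 days. Critical path: Database migration → Integration tests → Code review → Staging deploy → Documentation.

Variance along critical path = 0.444 + 0.111 + 2.778 + 13.444 + 2.778 = 19.556; σ = √19.556 = 4.422 days.
Z = (50 − 43) / 4.422 = 1.583
P(T ≤ 50) = Φ(1.583) ≈ 0.943

0.943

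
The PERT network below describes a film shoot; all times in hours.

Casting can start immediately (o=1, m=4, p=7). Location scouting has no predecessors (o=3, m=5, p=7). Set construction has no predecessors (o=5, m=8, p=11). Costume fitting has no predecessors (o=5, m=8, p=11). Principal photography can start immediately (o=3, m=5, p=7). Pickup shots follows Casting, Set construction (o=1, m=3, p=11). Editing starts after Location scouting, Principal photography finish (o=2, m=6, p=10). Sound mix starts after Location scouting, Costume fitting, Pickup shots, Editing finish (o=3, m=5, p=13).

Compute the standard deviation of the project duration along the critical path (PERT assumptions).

te_Casting = (1 + 4·4 + 7)/6 = 24/6 = 4; σ²_Casting = ((7−1)/6)² = 1.000
te_Location scouting = (3 + 4·5 + 7)/6 = 30/6 = 5; σ²_Location scouting = ((7−3)/6)² = 0.444
te_Set construction = (5 + 4·8 + 11)/6 = 48/6 = 8; σ²_Set construction = ((11−5)/6)² = 1.000
te_Costume fitting = (5 + 4·8 + 11)/6 = 48/6 = 8; σ²_Costume fitting = ((11−5)/6)² = 1.000
te_Principal photography = (3 + 4·5 + 7)/6 = 30/6 = 5; σ²_Principal photography = ((7−3)/6)² = 0.444
te_Pickup shots = (1 + 4·3 + 11)/6 = 24/6 = 4; σ²_Pickup shots = ((11−1)/6)² = 2.778
te_Editing = (2 + 4·6 + 10)/6 = 36/6 = 6; σ²_Editing = ((10−2)/6)² = 1.778
te_Sound mix = (3 + 4·5 + 13)/6 = 36/6 = 6; σ²_Sound mix = ((13−3)/6)² = 2.778

Forward pass:
ES_Casting = 0; EF_Casting = 4
ES_Location scouting = 0; EF_Location scouting = 5
ES_Set construction = 0; EF_Set construction = 8
ES_Costume fitting = 0; EF_Costume fitting = 8
ES_Principal photography = 0; EF_Principal photography = 5
ES_Pickup shots = max(EF_Casting=4, EF_Set construction=8) = 8; EF_Pickup shots = 8+4 = 12
ES_Editing = max(EF_Location scouting=5, EF_Principal photography=5) = 5; EF_Editing = 5+6 = 11
ES_Sound mix = max(EF_Location scouting=5, EF_Costume fitting=8, EF_Pickup shots=12, EF_Editing=11) = 12; EF_Sound mix = 12+6 = 18
Expected project duration μ = 18 hours. Critical path: Set construction → Pickup shots → Sound mix.

Variance along critical path = 1.000 + 2.778 + 2.778 = 6.556
σ = √6.556 = 2.560 hours

2.56 hours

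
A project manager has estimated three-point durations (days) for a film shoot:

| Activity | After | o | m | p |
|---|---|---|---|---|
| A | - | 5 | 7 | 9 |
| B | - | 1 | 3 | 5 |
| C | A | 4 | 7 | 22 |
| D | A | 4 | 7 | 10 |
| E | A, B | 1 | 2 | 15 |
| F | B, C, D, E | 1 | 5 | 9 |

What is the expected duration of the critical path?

21 days

te_A = (5 + 4·7 + 9)/6 = 42/6 = 7
te_B = (1 + 4·3 + 5)/6 = 18/6 = 3
te_C = (4 + 4·7 + 22)/6 = 54/6 = 9
te_D = (4 + 4·7 + 10)/6 = 42/6 = 7
te_E = (1 + 4·2 + 15)/6 = 24/6 = 4
te_F = (1 + 4·5 + 9)/6 = 30/6 = 5

Forward pass:
ES_A = 0; EF_A = 7
ES_B = 0; EF_B = 3
ES_C = 7; EF_C = 7+9 = 16
ES_D = 7; EF_D = 7+7 = 14
ES_E = max(EF_A=7, EF_B=3) = 7; EF_E = 7+4 = 11
ES_F = max(EF_B=3, EF_C=16, EF_D=14, EF_E=11) = 16; EF_F = 16+5 = 21
Expected project duration μ = 21 days. Critical path: A → C → F.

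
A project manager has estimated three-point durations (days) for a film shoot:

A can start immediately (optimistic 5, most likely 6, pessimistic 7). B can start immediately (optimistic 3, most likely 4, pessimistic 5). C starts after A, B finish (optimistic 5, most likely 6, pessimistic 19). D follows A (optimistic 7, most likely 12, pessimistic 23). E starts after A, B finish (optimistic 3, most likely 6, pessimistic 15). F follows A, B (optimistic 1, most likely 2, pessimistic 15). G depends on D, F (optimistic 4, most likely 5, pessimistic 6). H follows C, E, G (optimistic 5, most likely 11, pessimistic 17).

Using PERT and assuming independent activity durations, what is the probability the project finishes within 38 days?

te_A = (5 + 4·6 + 7)/6 = 36/6 = 6; σ²_A = ((7−5)/6)² = 0.111
te_B = (3 + 4·4 + 5)/6 = 24/6 = 4; σ²_B = ((5−3)/6)² = 0.111
te_C = (5 + 4·6 + 19)/6 = 48/6 = 8; σ²_C = ((19−5)/6)² = 5.444
te_D = (7 + 4·12 + 23)/6 = 78/6 = 13; σ²_D = ((23−7)/6)² = 7.111
te_E = (3 + 4·6 + 15)/6 = 42/6 = 7; σ²_E = ((15−3)/6)² = 4.000
te_F = (1 + 4·2 + 15)/6 = 24/6 = 4; σ²_F = ((15−1)/6)² = 5.444
te_G = (4 + 4·5 + 6)/6 = 30/6 = 5; σ²_G = ((6−4)/6)² = 0.111
te_H = (5 + 4·11 + 17)/6 = 66/6 = 11; σ²_H = ((17−5)/6)² = 4.000

Forward pass:
ES_A = 0; EF_A = 6
ES_B = 0; EF_B = 4
ES_C = max(EF_A=6, EF_B=4) = 6; EF_C = 6+8 = 14
ES_D = 6; EF_D = 6+13 = 19
ES_E = max(EF_A=6, EF_B=4) = 6; EF_E = 6+7 = 13
ES_F = max(EF_A=6, EF_B=4) = 6; EF_F = 6+4 = 10
ES_G = max(EF_D=19, EF_F=10) = 19; EF_G = 19+5 = 24
ES_H = max(EF_C=14, EF_E=13, EF_G=24) = 24; EF_H = 24+11 = 35
Expected project duration μ = 35 days. Critical path: A → D → G → H.

Variance along critical path = 0.111 + 7.111 + 0.111 + 4.000 = 11.333; σ = √11.333 = 3.367 days.
Z = (38 − 35) / 3.367 = 0.891
P(T ≤ 38) = Φ(0.891) ≈ 0.814

0.814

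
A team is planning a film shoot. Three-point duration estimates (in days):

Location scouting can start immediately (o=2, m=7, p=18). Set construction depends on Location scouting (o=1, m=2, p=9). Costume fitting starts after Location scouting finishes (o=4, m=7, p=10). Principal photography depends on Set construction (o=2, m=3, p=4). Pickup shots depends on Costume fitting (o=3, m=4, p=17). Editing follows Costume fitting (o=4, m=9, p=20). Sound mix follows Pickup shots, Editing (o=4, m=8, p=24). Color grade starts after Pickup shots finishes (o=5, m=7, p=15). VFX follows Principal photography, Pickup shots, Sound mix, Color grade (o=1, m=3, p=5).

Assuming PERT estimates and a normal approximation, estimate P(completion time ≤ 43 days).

0.833

te_Location scouting = (2 + 4·7 + 18)/6 = 48/6 = 8; σ²_Location scouting = ((18−2)/6)² = 7.111
te_Set construction = (1 + 4·2 + 9)/6 = 18/6 = 3; σ²_Set construction = ((9−1)/6)² = 1.778
te_Costume fitting = (4 + 4·7 + 10)/6 = 42/6 = 7; σ²_Costume fitting = ((10−4)/6)² = 1.000
te_Principal photography = (2 + 4·3 + 4)/6 = 18/6 = 3; σ²_Principal photography = ((4−2)/6)² = 0.111
te_Pickup shots = (3 + 4·4 + 17)/6 = 36/6 = 6; σ²_Pickup shots = ((17−3)/6)² = 5.444
te_Editing = (4 + 4·9 + 20)/6 = 60/6 = 10; σ²_Editing = ((20−4)/6)² = 7.111
te_Sound mix = (4 + 4·8 + 24)/6 = 60/6 = 10; σ²_Sound mix = ((24−4)/6)² = 11.111
te_Color grade = (5 + 4·7 + 15)/6 = 48/6 = 8; σ²_Color grade = ((15−5)/6)² = 2.778
te_VFX = (1 + 4·3 + 5)/6 = 18/6 = 3; σ²_VFX = ((5−1)/6)² = 0.444

Forward pass:
ES_Location scouting = 0; EF_Location scouting = 8
ES_Set construction = 8; EF_Set construction = 8+3 = 11
ES_Costume fitting = 8; EF_Costume fitting = 8+7 = 15
ES_Principal photography = 11; EF_Principal photography = 11+3 = 14
ES_Pickup shots = 15; EF_Pickup shots = 15+6 = 21
ES_Editing = 15; EF_Editing = 15+10 = 25
ES_Sound mix = max(EF_Pickup shots=21, EF_Editing=25) = 25; EF_Sound mix = 25+10 = 35
ES_Color grade = 21; EF_Color grade = 21+8 = 29
ES_VFX = max(EF_Principal photography=14, EF_Pickup shots=21, EF_Sound mix=35, EF_Color grade=29) = 35; EF_VFX = 35+3 = 38
Expected project duration μ = 38 days. Critical path: Location scouting → Costume fitting → Editing → Sound mix → VFX.

Variance along critical path = 7.111 + 1.000 + 7.111 + 11.111 + 0.444 = 26.778; σ = √26.778 = 5.175 days.
Z = (43 − 38) / 5.175 = 0.966
P(T ≤ 43) = Φ(0.966) ≈ 0.833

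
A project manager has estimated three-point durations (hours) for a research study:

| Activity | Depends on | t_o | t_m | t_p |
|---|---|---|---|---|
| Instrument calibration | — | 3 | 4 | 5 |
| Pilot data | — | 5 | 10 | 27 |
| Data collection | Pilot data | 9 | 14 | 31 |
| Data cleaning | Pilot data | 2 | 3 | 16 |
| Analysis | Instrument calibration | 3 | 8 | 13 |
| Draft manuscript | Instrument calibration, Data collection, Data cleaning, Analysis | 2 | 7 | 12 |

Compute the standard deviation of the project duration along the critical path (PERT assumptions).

5.45 hours

te_Instrument calibration = (3 + 4·4 + 5)/6 = 24/6 = 4; σ²_Instrument calibration = ((5−3)/6)² = 0.111
te_Pilot data = (5 + 4·10 + 27)/6 = 72/6 = 12; σ²_Pilot data = ((27−5)/6)² = 13.444
te_Data collection = (9 + 4·14 + 31)/6 = 96/6 = 16; σ²_Data collection = ((31−9)/6)² = 13.444
te_Data cleaning = (2 + 4·3 + 16)/6 = 30/6 = 5; σ²_Data cleaning = ((16−2)/6)² = 5.444
te_Analysis = (3 + 4·8 + 13)/6 = 48/6 = 8; σ²_Analysis = ((13−3)/6)² = 2.778
te_Draft manuscript = (2 + 4·7 + 12)/6 = 42/6 = 7; σ²_Draft manuscript = ((12−2)/6)² = 2.778

Forward pass:
ES_Instrument calibration = 0; EF_Instrument calibration = 4
ES_Pilot data = 0; EF_Pilot data = 12
ES_Data collection = 12; EF_Data collection = 12+16 = 28
ES_Data cleaning = 12; EF_Data cleaning = 12+5 = 17
ES_Analysis = 4; EF_Analysis = 4+8 = 12
ES_Draft manuscript = max(EF_Instrument calibration=4, EF_Data collection=28, EF_Data cleaning=17, EF_Analysis=12) = 28; EF_Draft manuscript = 28+7 = 35
Expected project duration μ = 35 hours. Critical path: Pilot data → Data collection → Draft manuscript.

Variance along critical path = 13.444 + 13.444 + 2.778 = 29.667
σ = √29.667 = 5.447 hours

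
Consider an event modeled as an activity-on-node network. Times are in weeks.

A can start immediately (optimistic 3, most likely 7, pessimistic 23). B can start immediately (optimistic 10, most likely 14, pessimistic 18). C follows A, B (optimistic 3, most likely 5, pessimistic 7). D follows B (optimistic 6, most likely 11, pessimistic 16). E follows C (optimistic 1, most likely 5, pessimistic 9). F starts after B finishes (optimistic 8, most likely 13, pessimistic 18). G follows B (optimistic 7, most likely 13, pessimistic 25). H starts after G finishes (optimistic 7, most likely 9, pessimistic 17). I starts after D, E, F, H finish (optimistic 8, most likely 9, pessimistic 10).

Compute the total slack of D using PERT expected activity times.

13 weeks

te_A = (3 + 4·7 + 23)/6 = 54/6 = 9
te_B = (10 + 4·14 + 18)/6 = 84/6 = 14
te_C = (3 + 4·5 + 7)/6 = 30/6 = 5
te_D = (6 + 4·11 + 16)/6 = 66/6 = 11
te_E = (1 + 4·5 + 9)/6 = 30/6 = 5
te_F = (8 + 4·13 + 18)/6 = 78/6 = 13
te_G = (7 + 4·13 + 25)/6 = 84/6 = 14
te_H = (7 + 4·9 + 17)/6 = 60/6 = 10
te_I = (8 + 4·9 + 10)/6 = 54/6 = 9

Forward pass:
ES_A = 0; EF_A = 9
ES_B = 0; EF_B = 14
ES_C = max(EF_A=9, EF_B=14) = 14; EF_C = 14+5 = 19
ES_D = 14; EF_D = 14+11 = 25
ES_E = 19; EF_E = 19+5 = 24
ES_F = 14; EF_F = 14+13 = 27
ES_G = 14; EF_G = 14+14 = 28
ES_H = 28; EF_H = 28+10 = 38
ES_I = max(EF_D=25, EF_E=24, EF_F=27, EF_H=38) = 38; EF_I = 38+9 = 47
Expected project duration μ = 47 weeks. Critical path: B → G → H → I.

Backward pass:
LF_I = 47; LS_I = 47−9 = 38
LF_H = LS_I = 38; LS_H = 38−10 = 28
LF_G = LS_H = 28; LS_G = 28−14 = 14
LF_F = LS_I = 38; LS_F = 38−13 = 25
LF_E = LS_I = 38; LS_E = 38−5 = 33
LF_D = LS_I = 38; LS_D = 38−11 = 27
LF_C = LS_E = 33; LS_C = 33−5 = 28
LF_B = min(LS_C=28, LS_D=27, LS_F=25, LS_G=14) = 14; LS_B = 14−14 = 0
LF_A = LS_C = 28; LS_A = 28−9 = 19
Slack_D = LS_D − ES_D = 27 − 14 = 13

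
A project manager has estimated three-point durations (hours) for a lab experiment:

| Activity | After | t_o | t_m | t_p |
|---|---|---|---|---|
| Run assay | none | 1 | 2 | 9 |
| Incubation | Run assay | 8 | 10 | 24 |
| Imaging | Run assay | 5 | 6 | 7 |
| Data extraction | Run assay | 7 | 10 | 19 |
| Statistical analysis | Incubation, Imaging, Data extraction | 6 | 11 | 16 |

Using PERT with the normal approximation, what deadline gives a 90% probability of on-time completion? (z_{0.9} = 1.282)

30.4 hours

te_Run assay = (1 + 4·2 + 9)/6 = 18/6 = 3; σ²_Run assay = ((9−1)/6)² = 1.778
te_Incubation = (8 + 4·10 + 24)/6 = 72/6 = 12; σ²_Incubation = ((24−8)/6)² = 7.111
te_Imaging = (5 + 4·6 + 7)/6 = 36/6 = 6; σ²_Imaging = ((7−5)/6)² = 0.111
te_Data extraction = (7 + 4·10 + 19)/6 = 66/6 = 11; σ²_Data extraction = ((19−7)/6)² = 4.000
te_Statistical analysis = (6 + 4·11 + 16)/6 = 66/6 = 11; σ²_Statistical analysis = ((16−6)/6)² = 2.778

Forward pass:
ES_Run assay = 0; EF_Run assay = 3
ES_Incubation = 3; EF_Incubation = 3+12 = 15
ES_Imaging = 3; EF_Imaging = 3+6 = 9
ES_Data extraction = 3; EF_Data extraction = 3+11 = 14
ES_Statistical analysis = max(EF_Incubation=15, EF_Imaging=9, EF_Data extraction=14) = 15; EF_Statistical analysis = 15+11 = 26
Expected project duration μ = 26 hours. Critical path: Run assay → Incubation → Statistical analysis.

Variance along critical path = 1.778 + 7.111 + 2.778 = 11.667; σ = 3.416 hours.
D = μ + z·σ = 26 + 1.282·3.416 = 30.4 hours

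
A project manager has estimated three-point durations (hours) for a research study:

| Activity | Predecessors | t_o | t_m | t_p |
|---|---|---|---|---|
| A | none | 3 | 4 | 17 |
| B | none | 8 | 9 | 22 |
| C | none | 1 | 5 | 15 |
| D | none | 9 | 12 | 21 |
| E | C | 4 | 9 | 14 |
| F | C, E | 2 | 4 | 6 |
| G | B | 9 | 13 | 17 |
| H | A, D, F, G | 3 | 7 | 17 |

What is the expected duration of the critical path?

te_A = (3 + 4·4 + 17)/6 = 36/6 = 6
te_B = (8 + 4·9 + 22)/6 = 66/6 = 11
te_C = (1 + 4·5 + 15)/6 = 36/6 = 6
te_D = (9 + 4·12 + 21)/6 = 78/6 = 13
te_E = (4 + 4·9 + 14)/6 = 54/6 = 9
te_F = (2 + 4·4 + 6)/6 = 24/6 = 4
te_G = (9 + 4·13 + 17)/6 = 78/6 = 13
te_H = (3 + 4·7 + 17)/6 = 48/6 = 8

Forward pass:
ES_A = 0; EF_A = 6
ES_B = 0; EF_B = 11
ES_C = 0; EF_C = 6
ES_D = 0; EF_D = 13
ES_E = 6; EF_E = 6+9 = 15
ES_F = max(EF_C=6, EF_E=15) = 15; EF_F = 15+4 = 19
ES_G = 11; EF_G = 11+13 = 24
ES_H = max(EF_A=6, EF_D=13, EF_F=19, EF_G=24) = 24; EF_H = 24+8 = 32
Expected project duration μ = 32 hours. Critical path: B → G → H.

32 hours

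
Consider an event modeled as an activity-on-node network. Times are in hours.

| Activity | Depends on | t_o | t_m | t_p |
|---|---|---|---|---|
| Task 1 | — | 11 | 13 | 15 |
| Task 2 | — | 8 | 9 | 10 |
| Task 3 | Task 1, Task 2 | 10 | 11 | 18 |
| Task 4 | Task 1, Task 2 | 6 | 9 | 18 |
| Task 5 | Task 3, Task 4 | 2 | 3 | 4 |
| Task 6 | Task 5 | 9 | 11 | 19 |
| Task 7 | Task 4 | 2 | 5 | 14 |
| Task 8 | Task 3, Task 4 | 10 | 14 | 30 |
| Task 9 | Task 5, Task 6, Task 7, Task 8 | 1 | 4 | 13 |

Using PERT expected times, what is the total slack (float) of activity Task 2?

te_Task 1 = (11 + 4·13 + 15)/6 = 78/6 = 13
te_Task 2 = (8 + 4·9 + 10)/6 = 54/6 = 9
te_Task 3 = (10 + 4·11 + 18)/6 = 72/6 = 12
te_Task 4 = (6 + 4·9 + 18)/6 = 60/6 = 10
te_Task 5 = (2 + 4·3 + 4)/6 = 18/6 = 3
te_Task 6 = (9 + 4·11 + 19)/6 = 72/6 = 12
te_Task 7 = (2 + 4·5 + 14)/6 = 36/6 = 6
te_Task 8 = (10 + 4·14 + 30)/6 = 96/6 = 16
te_Task 9 = (1 + 4·4 + 13)/6 = 30/6 = 5

Forward pass:
ES_Task 1 = 0; EF_Task 1 = 13
ES_Task 2 = 0; EF_Task 2 = 9
ES_Task 3 = max(EF_Task 1=13, EF_Task 2=9) = 13; EF_Task 3 = 13+12 = 25
ES_Task 4 = max(EF_Task 1=13, EF_Task 2=9) = 13; EF_Task 4 = 13+10 = 23
ES_Task 5 = max(EF_Task 3=25, EF_Task 4=23) = 25; EF_Task 5 = 25+3 = 28
ES_Task 6 = 28; EF_Task 6 = 28+12 = 40
ES_Task 7 = 23; EF_Task 7 = 23+6 = 29
ES_Task 8 = max(EF_Task 3=25, EF_Task 4=23) = 25; EF_Task 8 = 25+16 = 41
ES_Task 9 = max(EF_Task 5=28, EF_Task 6=40, EF_Task 7=29, EF_Task 8=41) = 41; EF_Task 9 = 41+5 = 46
Expected project duration μ = 46 hours. Critical path: Task 1 → Task 3 → Task 8 → Task 9.

Backward pass:
LF_Task 9 = 46; LS_Task 9 = 46−5 = 41
LF_Task 8 = LS_Task 9 = 41; LS_Task 8 = 41−16 = 25
LF_Task 7 = LS_Task 9 = 41; LS_Task 7 = 41−6 = 35
LF_Task 6 = LS_Task 9 = 41; LS_Task 6 = 41−12 = 29
LF_Task 5 = min(LS_Task 6=29, LS_Task 9=41) = 29; LS_Task 5 = 29−3 = 26
LF_Task 4 = min(LS_Task 5=26, LS_Task 7=35, LS_Task 8=25) = 25; LS_Task 4 = 25−10 = 15
LF_Task 3 = min(LS_Task 5=26, LS_Task 8=25) = 25; LS_Task 3 = 25−12 = 13
LF_Task 2 = min(LS_Task 3=13, LS_Task 4=15) = 13; LS_Task 2 = 13−9 = 4
LF_Task 1 = min(LS_Task 3=13, LS_Task 4=15) = 13; LS_Task 1 = 13−13 = 0
Slack_Task 2 = LS_Task 2 − ES_Task 2 = 4 − 0 = 4

4 hours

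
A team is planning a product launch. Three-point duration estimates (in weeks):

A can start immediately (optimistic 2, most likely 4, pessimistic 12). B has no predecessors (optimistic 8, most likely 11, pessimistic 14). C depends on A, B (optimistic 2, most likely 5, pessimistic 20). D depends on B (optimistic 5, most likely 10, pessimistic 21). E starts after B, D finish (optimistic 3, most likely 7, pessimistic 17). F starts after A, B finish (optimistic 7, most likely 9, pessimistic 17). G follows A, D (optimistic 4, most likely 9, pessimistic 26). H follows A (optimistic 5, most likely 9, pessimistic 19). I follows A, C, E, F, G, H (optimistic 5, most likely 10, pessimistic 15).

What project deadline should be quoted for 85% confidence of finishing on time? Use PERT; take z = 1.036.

te_A = (2 + 4·4 + 12)/6 = 30/6 = 5; σ²_A = ((12−2)/6)² = 2.778
te_B = (8 + 4·11 + 14)/6 = 66/6 = 11; σ²_B = ((14−8)/6)² = 1.000
te_C = (2 + 4·5 + 20)/6 = 42/6 = 7; σ²_C = ((20−2)/6)² = 9.000
te_D = (5 + 4·10 + 21)/6 = 66/6 = 11; σ²_D = ((21−5)/6)² = 7.111
te_E = (3 + 4·7 + 17)/6 = 48/6 = 8; σ²_E = ((17−3)/6)² = 5.444
te_F = (7 + 4·9 + 17)/6 = 60/6 = 10; σ²_F = ((17−7)/6)² = 2.778
te_G = (4 + 4·9 + 26)/6 = 66/6 = 11; σ²_G = ((26−4)/6)² = 13.444
te_H = (5 + 4·9 + 19)/6 = 60/6 = 10; σ²_H = ((19−5)/6)² = 5.444
te_I = (5 + 4·10 + 15)/6 = 60/6 = 10; σ²_I = ((15−5)/6)² = 2.778

Forward pass:
ES_A = 0; EF_A = 5
ES_B = 0; EF_B = 11
ES_C = max(EF_A=5, EF_B=11) = 11; EF_C = 11+7 = 18
ES_D = 11; EF_D = 11+11 = 22
ES_E = max(EF_B=11, EF_D=22) = 22; EF_E = 22+8 = 30
ES_F = max(EF_A=5, EF_B=11) = 11; EF_F = 11+10 = 21
ES_G = max(EF_A=5, EF_D=22) = 22; EF_G = 22+11 = 33
ES_H = 5; EF_H = 5+10 = 15
ES_I = max(EF_A=5, EF_C=18, EF_E=30, EF_F=21, EF_G=33, EF_H=15) = 33; EF_I = 33+10 = 43
Expected project duration μ = 43 weeks. Critical path: B → D → G → I.

Variance along critical path = 1.000 + 7.111 + 13.444 + 2.778 = 24.333; σ = 4.933 weeks.
D = μ + z·σ = 43 + 1.036·4.933 = 48.1 weeks

48.1 weeks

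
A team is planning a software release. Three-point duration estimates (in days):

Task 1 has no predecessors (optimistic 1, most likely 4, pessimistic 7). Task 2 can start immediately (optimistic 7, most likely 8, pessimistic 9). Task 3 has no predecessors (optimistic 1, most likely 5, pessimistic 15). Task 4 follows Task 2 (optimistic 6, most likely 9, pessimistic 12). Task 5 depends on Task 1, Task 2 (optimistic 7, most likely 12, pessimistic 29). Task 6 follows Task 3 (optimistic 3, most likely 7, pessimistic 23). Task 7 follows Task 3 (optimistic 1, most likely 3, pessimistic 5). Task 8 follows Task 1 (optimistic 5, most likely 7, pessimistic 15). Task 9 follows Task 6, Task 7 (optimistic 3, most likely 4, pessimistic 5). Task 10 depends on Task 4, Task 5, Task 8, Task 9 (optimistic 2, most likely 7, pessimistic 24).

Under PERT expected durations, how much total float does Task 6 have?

te_Task 1 = (1 + 4·4 + 7)/6 = 24/6 = 4
te_Task 2 = (7 + 4·8 + 9)/6 = 48/6 = 8
te_Task 3 = (1 + 4·5 + 15)/6 = 36/6 = 6
te_Task 4 = (6 + 4·9 + 12)/6 = 54/6 = 9
te_Task 5 = (7 + 4·12 + 29)/6 = 84/6 = 14
te_Task 6 = (3 + 4·7 + 23)/6 = 54/6 = 9
te_Task 7 = (1 + 4·3 + 5)/6 = 18/6 = 3
te_Task 8 = (5 + 4·7 + 15)/6 = 48/6 = 8
te_Task 9 = (3 + 4·4 + 5)/6 = 24/6 = 4
te_Task 10 = (2 + 4·7 + 24)/6 = 54/6 = 9

Forward pass:
ES_Task 1 = 0; EF_Task 1 = 4
ES_Task 2 = 0; EF_Task 2 = 8
ES_Task 3 = 0; EF_Task 3 = 6
ES_Task 4 = 8; EF_Task 4 = 8+9 = 17
ES_Task 5 = max(EF_Task 1=4, EF_Task 2=8) = 8; EF_Task 5 = 8+14 = 22
ES_Task 6 = 6; EF_Task 6 = 6+9 = 15
ES_Task 7 = 6; EF_Task 7 = 6+3 = 9
ES_Task 8 = 4; EF_Task 8 = 4+8 = 12
ES_Task 9 = max(EF_Task 6=15, EF_Task 7=9) = 15; EF_Task 9 = 15+4 = 19
ES_Task 10 = max(EF_Task 4=17, EF_Task 5=22, EF_Task 8=12, EF_Task 9=19) = 22; EF_Task 10 = 22+9 = 31
Expected project duration μ = 31 days. Critical path: Task 2 → Task 5 → Task 10.

Backward pass:
LF_Task 10 = 31; LS_Task 10 = 31−9 = 22
LF_Task 9 = LS_Task 10 = 22; LS_Task 9 = 22−4 = 18
LF_Task 8 = LS_Task 10 = 22; LS_Task 8 = 22−8 = 14
LF_Task 7 = LS_Task 9 = 18; LS_Task 7 = 18−3 = 15
LF_Task 6 = LS_Task 9 = 18; LS_Task 6 = 18−9 = 9
LF_Task 5 = LS_Task 10 = 22; LS_Task 5 = 22−14 = 8
LF_Task 4 = LS_Task 10 = 22; LS_Task 4 = 22−9 = 13
LF_Task 3 = min(LS_Task 6=9, LS_Task 7=15) = 9; LS_Task 3 = 9−6 = 3
LF_Task 2 = min(LS_Task 4=13, LS_Task 5=8) = 8; LS_Task 2 = 8−8 = 0
LF_Task 1 = min(LS_Task 5=8, LS_Task 8=14) = 8; LS_Task 1 = 8−4 = 4
Slack_Task 6 = LS_Task 6 − ES_Task 6 = 9 − 6 = 3

3 days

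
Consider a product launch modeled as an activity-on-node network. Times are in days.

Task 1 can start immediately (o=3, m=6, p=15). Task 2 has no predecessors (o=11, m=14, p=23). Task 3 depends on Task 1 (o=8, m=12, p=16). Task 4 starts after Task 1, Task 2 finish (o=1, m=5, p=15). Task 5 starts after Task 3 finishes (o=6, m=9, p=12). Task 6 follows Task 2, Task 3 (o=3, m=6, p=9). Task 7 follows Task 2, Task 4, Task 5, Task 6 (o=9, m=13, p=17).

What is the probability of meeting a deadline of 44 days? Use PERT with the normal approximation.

te_Task 1 = (3 + 4·6 + 15)/6 = 42/6 = 7; σ²_Task 1 = ((15−3)/6)² = 4.000
te_Task 2 = (11 + 4·14 + 23)/6 = 90/6 = 15; σ²_Task 2 = ((23−11)/6)² = 4.000
te_Task 3 = (8 + 4·12 + 16)/6 = 72/6 = 12; σ²_Task 3 = ((16−8)/6)² = 1.778
te_Task 4 = (1 + 4·5 + 15)/6 = 36/6 = 6; σ²_Task 4 = ((15−1)/6)² = 5.444
te_Task 5 = (6 + 4·9 + 12)/6 = 54/6 = 9; σ²_Task 5 = ((12−6)/6)² = 1.000
te_Task 6 = (3 + 4·6 + 9)/6 = 36/6 = 6; σ²_Task 6 = ((9−3)/6)² = 1.000
te_Task 7 = (9 + 4·13 + 17)/6 = 78/6 = 13; σ²_Task 7 = ((17−9)/6)² = 1.778

Forward pass:
ES_Task 1 = 0; EF_Task 1 = 7
ES_Task 2 = 0; EF_Task 2 = 15
ES_Task 3 = 7; EF_Task 3 = 7+12 = 19
ES_Task 4 = max(EF_Task 1=7, EF_Task 2=15) = 15; EF_Task 4 = 15+6 = 21
ES_Task 5 = 19; EF_Task 5 = 19+9 = 28
ES_Task 6 = max(EF_Task 2=15, EF_Task 3=19) = 19; EF_Task 6 = 19+6 = 25
ES_Task 7 = max(EF_Task 2=15, EF_Task 4=21, EF_Task 5=28, EF_Task 6=25) = 28; EF_Task 7 = 28+13 = 41
Expected project duration μ = 41 days. Critical path: Task 1 → Task 3 → Task 5 → Task 7.

Variance along critical path = 4.000 + 1.778 + 1.000 + 1.778 = 8.556; σ = √8.556 = 2.925 days.
Z = (44 − 41) / 2.925 = 1.026
P(T ≤ 44) = Φ(1.026) ≈ 0.847

0.847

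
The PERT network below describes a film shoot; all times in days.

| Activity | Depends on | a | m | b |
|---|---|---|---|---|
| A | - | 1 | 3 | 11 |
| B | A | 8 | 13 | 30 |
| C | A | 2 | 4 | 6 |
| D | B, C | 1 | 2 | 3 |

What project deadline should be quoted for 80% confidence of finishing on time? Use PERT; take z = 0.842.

te_A = (1 + 4·3 + 11)/6 = 24/6 = 4; σ²_A = ((11−1)/6)² = 2.778
te_B = (8 + 4·13 + 30)/6 = 90/6 = 15; σ²_B = ((30−8)/6)² = 13.444
te_C = (2 + 4·4 + 6)/6 = 24/6 = 4; σ²_C = ((6−2)/6)² = 0.444
te_D = (1 + 4·2 + 3)/6 = 12/6 = 2; σ²_D = ((3−1)/6)² = 0.111

Forward pass:
ES_A = 0; EF_A = 4
ES_B = 4; EF_B = 4+15 = 19
ES_C = 4; EF_C = 4+4 = 8
ES_D = max(EF_B=19, EF_C=8) = 19; EF_D = 19+2 = 21
Expected project duration μ = 21 days. Critical path: A → B → D.

Variance along critical path = 2.778 + 13.444 + 0.111 = 16.333; σ = 4.041 days.
D = μ + z·σ = 21 + 0.842·4.041 = 24.4 days

24.4 days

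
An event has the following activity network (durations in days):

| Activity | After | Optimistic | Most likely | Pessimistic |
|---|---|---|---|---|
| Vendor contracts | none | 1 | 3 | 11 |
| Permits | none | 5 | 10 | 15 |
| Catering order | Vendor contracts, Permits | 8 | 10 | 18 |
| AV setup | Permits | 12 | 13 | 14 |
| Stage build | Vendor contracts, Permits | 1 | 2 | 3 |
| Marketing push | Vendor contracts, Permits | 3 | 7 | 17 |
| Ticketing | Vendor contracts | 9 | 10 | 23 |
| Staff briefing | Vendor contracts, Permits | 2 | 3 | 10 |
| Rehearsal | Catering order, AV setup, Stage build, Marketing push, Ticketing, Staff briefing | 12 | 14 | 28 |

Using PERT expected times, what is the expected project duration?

te_Vendor contracts = (1 + 4·3 + 11)/6 = 24/6 = 4
te_Permits = (5 + 4·10 + 15)/6 = 60/6 = 10
te_Catering order = (8 + 4·10 + 18)/6 = 66/6 = 11
te_AV setup = (12 + 4·13 + 14)/6 = 78/6 = 13
te_Stage build = (1 + 4·2 + 3)/6 = 12/6 = 2
te_Marketing push = (3 + 4·7 + 17)/6 = 48/6 = 8
te_Ticketing = (9 + 4·10 + 23)/6 = 72/6 = 12
te_Staff briefing = (2 + 4·3 + 10)/6 = 24/6 = 4
te_Rehearsal = (12 + 4·14 + 28)/6 = 96/6 = 16

Forward pass:
ES_Vendor contracts = 0; EF_Vendor contracts = 4
ES_Permits = 0; EF_Permits = 10
ES_Catering order = max(EF_Vendor contracts=4, EF_Permits=10) = 10; EF_Catering order = 10+11 = 21
ES_AV setup = 10; EF_AV setup = 10+13 = 23
ES_Stage build = max(EF_Vendor contracts=4, EF_Permits=10) = 10; EF_Stage build = 10+2 = 12
ES_Marketing push = max(EF_Vendor contracts=4, EF_Permits=10) = 10; EF_Marketing push = 10+8 = 18
ES_Ticketing = 4; EF_Ticketing = 4+12 = 16
ES_Staff briefing = max(EF_Vendor contracts=4, EF_Permits=10) = 10; EF_Staff briefing = 10+4 = 14
ES_Rehearsal = max(EF_Catering order=21, EF_AV setup=23, EF_Stage build=12, EF_Marketing push=18, EF_Ticketing=16, EF_Staff briefing=14) = 23; EF_Rehearsal = 23+16 = 39
Expected project duration μ = 39 days. Critical path: Permits → AV setup → Rehearsal.

39 days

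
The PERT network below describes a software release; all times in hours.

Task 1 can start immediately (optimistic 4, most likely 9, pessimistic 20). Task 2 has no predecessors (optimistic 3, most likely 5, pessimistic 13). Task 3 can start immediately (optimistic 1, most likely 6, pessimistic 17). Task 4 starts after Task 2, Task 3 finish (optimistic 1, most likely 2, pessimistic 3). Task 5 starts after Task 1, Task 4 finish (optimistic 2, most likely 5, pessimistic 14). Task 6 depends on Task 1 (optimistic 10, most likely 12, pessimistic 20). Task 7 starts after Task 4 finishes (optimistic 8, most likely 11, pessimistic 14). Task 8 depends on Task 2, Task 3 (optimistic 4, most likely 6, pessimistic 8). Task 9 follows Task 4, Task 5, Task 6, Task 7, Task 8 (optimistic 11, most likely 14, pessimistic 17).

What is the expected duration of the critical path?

te_Task 1 = (4 + 4·9 + 20)/6 = 60/6 = 10
te_Task 2 = (3 + 4·5 + 13)/6 = 36/6 = 6
te_Task 3 = (1 + 4·6 + 17)/6 = 42/6 = 7
te_Task 4 = (1 + 4·2 + 3)/6 = 12/6 = 2
te_Task 5 = (2 + 4·5 + 14)/6 = 36/6 = 6
te_Task 6 = (10 + 4·12 + 20)/6 = 78/6 = 13
te_Task 7 = (8 + 4·11 + 14)/6 = 66/6 = 11
te_Task 8 = (4 + 4·6 + 8)/6 = 36/6 = 6
te_Task 9 = (11 + 4·14 + 17)/6 = 84/6 = 14

Forward pass:
ES_Task 1 = 0; EF_Task 1 = 10
ES_Task 2 = 0; EF_Task 2 = 6
ES_Task 3 = 0; EF_Task 3 = 7
ES_Task 4 = max(EF_Task 2=6, EF_Task 3=7) = 7; EF_Task 4 = 7+2 = 9
ES_Task 5 = max(EF_Task 1=10, EF_Task 4=9) = 10; EF_Task 5 = 10+6 = 16
ES_Task 6 = 10; EF_Task 6 = 10+13 = 23
ES_Task 7 = 9; EF_Task 7 = 9+11 = 20
ES_Task 8 = max(EF_Task 2=6, EF_Task 3=7) = 7; EF_Task 8 = 7+6 = 13
ES_Task 9 = max(EF_Task 4=9, EF_Task 5=16, EF_Task 6=23, EF_Task 7=20, EF_Task 8=13) = 23; EF_Task 9 = 23+14 = 37
Expected project duration μ = 37 hours. Critical path: Task 1 → Task 6 → Task 9.

37 hours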